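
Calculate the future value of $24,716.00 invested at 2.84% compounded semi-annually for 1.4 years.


Compound interest formula: A = P(1 + r/n)^(nt)
A = $24,716.00 × (1 + 0.0284/2)^(2 × 1.4)
Growth factor: (1 + 0.0284/2)^2.8 = 1.040270
A = $24,716.00 × 1.040270
A = $25,711.31

A = P(1 + r/n)^(nt) = $25,711.31


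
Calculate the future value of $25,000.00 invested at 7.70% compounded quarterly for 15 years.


Compound interest formula: A = P(1 + r/n)^(nt)
A = $25,000.00 × (1 + 0.077/4)^(4 × 15)
Growth factor: (1 + 0.077/4)^60 = 3.1393751
A = $25,000.00 × 3.1393751
A = $78,484.38

A = P(1 + r/n)^(nt) = $78,484.38


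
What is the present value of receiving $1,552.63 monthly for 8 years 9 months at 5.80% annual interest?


Present value of an ordinary annuity: PV = PMT × (1 − (1 + r)^(−n)) / r
Monthly rate r = 0.058/12 ≈ 0.00483333, n = 105
PV = $1,552.63 × (1 − (1 + 0.058/12)^(−105)) / (0.058/12)
PV = $1,552.63 × 82.192738
PV = $127,614.91

PV = PMT × (1-(1+r)^(-n))/r = $127,614.91


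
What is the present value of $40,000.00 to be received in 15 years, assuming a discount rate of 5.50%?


Present value formula: PV = FV / (1 + r)^t
PV = $40,000.00 / (1 + 0.055)^15
PV = $40,000.00 / 2.2324765
PV = $17,917.32

PV = FV / (1 + r)^t = $17,917.32


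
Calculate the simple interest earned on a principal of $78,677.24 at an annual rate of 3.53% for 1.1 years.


Simple interest formula: I = P × r × t
I = $78,677.24 × 0.0353 × 1.1
I = $3,055.04

I = P × r × t = $3,055.04


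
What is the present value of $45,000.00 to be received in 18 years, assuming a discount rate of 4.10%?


Present value formula: PV = FV / (1 + r)^t
PV = $45,000.00 / (1 + 0.041)^18
PV = $45,000.00 / 2.061167
PV = $21,832.29

PV = FV / (1 + r)^t = $21,832.29


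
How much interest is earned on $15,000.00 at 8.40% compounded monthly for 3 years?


Compound interest earned = final amount − principal.
A = P(1 + r/n)^(nt) = $15,000.00 × (1 + 0.084/12)^(12 × 3) = $19,282.01
Interest = A − P = $19,282.01 − $15,000.00 = $4,282.01

Interest = A - P = $4,282.01


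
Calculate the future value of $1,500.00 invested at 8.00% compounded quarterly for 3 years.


Compound interest formula: A = P(1 + r/n)^(nt)
A = $1,500.00 × (1 + 0.08/4)^(4 × 3)
Growth factor: (1 + 0.08/4)^12 = 1.268242
A = $1,500.00 × 1.268242
A = $1,902.36

A = P(1 + r/n)^(nt) = $1,902.36


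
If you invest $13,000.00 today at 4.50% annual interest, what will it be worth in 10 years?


Future value formula: FV = PV × (1 + r)^t
FV = $13,000.00 × (1 + 0.045)^10
FV = $13,000.00 × 1.552969
FV = $20,188.60

FV = PV × (1 + r)^t = $20,188.60


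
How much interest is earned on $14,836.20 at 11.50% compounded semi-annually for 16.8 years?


Compound interest earned = final amount − principal.
A = P(1 + r/n)^(nt) = $14,836.20 × (1 + 0.115/2)^(2 × 16.8) = $97,083.03
Interest = A − P = $97,083.03 − $14,836.20 = $82,246.83

Interest = A - P = $82,246.83


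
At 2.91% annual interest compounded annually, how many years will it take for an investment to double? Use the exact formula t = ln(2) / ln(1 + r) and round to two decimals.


Doubling condition: (1 + r)^t = 2
Take ln of both sides: t × ln(1 + r) = ln(2)
t = ln(2) / ln(1 + r)
t = 0.693147 / 0.028685
t = 24.16

t = ln(2) / ln(1 + r) = 24.16 years


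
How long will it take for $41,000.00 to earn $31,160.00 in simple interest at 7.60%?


Rearrange the simple interest formula for t:
I = P × r × t  ⇒  t = I / (P × r)
t = $31,160.00 / ($41,000.00 × 0.076)
t = 10

t = I/(P×r) = 10 years


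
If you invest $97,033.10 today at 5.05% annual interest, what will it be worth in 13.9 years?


Future value formula: FV = PV × (1 + r)^t
FV = $97,033.10 × (1 + 0.0505)^13.9
FV = $97,033.10 × 1.9833766
FV = $192,453.18

FV = PV × (1 + r)^t = $192,453.18


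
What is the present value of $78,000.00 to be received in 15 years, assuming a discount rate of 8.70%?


Present value formula: PV = FV / (1 + r)^t
PV = $78,000.00 / (1 + 0.087)^15
PV = $78,000.00 / 3.494968
PV = $22,317.80

PV = FV / (1 + r)^t = $22,317.80


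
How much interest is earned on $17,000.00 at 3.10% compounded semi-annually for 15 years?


Compound interest earned = final amount − principal.
A = P(1 + r/n)^(nt) = $17,000.00 × (1 + 0.031/2)^(2 × 15) = $26,967.88
Interest = A − P = $26,967.88 − $17,000.00 = $9,967.88

Interest = A - P = $9,967.88


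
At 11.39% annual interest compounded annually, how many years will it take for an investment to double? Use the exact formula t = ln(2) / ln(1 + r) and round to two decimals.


Doubling condition: (1 + r)^t = 2
Take ln of both sides: t × ln(1 + r) = ln(2)
t = ln(2) / ln(1 + r)
t = 0.693147 / 0.107867
t = 6.43

t = ln(2) / ln(1 + r) = 6.43 years


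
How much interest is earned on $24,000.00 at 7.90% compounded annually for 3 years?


Compound interest earned = final amount − principal.
A = P(1 + r/n)^(nt) = $24,000.00 × (1 + 0.079/1)^(1 × 3) = $30,149.18
Interest = A − P = $30,149.18 − $24,000.00 = $6,149.18

Interest = A - P = $6,149.18


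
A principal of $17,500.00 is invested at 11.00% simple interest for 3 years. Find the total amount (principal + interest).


Total amount formula: A = P(1 + rt) = P + P·r·t
Interest: I = P × r × t = $17,500.00 × 0.11 × 3 = $5,775.00
A = P + I = $17,500.00 + $5,775.00 = $23,275.00

A = P + I = P(1 + rt) = $23,275.00


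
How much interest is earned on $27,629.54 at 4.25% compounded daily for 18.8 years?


Compound interest earned = final amount − principal.
A = P(1 + r/n)^(nt) = $27,629.54 × (1 + 0.0425/365)^(365 × 18.8) = $61,426.35
Interest = A − P = $61,426.35 − $27,629.54 = $33,796.81

Interest = A - P = $33,796.81


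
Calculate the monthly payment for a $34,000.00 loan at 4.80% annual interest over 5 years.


Loan payment formula: PMT = PV × r / (1 − (1 + r)^(−n))
Monthly rate r = 0.048/12 = 0.004, n = 60 months
Denominator: 1 − (1 + 0.048/12)^(−60) = 0.212995
PMT = $34,000.00 × (0.048/12) / 0.212995
PMT = $638.51 per month

PMT = PV × r / (1-(1+r)^(-n)) = $638.51/month


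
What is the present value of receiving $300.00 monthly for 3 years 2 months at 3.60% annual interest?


Present value of an ordinary annuity: PV = PMT × (1 − (1 + r)^(−n)) / r
Monthly rate r = 0.036/12 = 0.003, n = 38
PV = $300.00 × (1 − (1 + 0.036/12)^(−38)) / (0.036/12)
PV = $300.00 × 35.863253
PV = $10,758.98

PV = PMT × (1-(1+r)^(-n))/r = $10,758.98


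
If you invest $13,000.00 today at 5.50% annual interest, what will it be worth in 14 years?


Future value formula: FV = PV × (1 + r)^t
FV = $13,000.00 × (1 + 0.055)^14
FV = $13,000.00 × 2.1160915
FV = $27,509.19

FV = PV × (1 + r)^t = $27,509.19


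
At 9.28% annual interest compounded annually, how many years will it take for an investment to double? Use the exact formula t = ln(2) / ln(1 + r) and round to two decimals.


Doubling condition: (1 + r)^t = 2
Take ln of both sides: t × ln(1 + r) = ln(2)
t = ln(2) / ln(1 + r)
t = 0.693147 / 0.088743
t = 7.81

t = ln(2) / ln(1 + r) = 7.81 years


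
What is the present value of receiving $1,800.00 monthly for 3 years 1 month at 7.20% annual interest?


Present value of an ordinary annuity: PV = PMT × (1 − (1 + r)^(−n)) / r
Monthly rate r = 0.072/12 = 0.006, n = 37
PV = $1,800.00 × (1 − (1 + 0.072/12)^(−37)) / (0.072/12)
PV = $1,800.00 × 33.092196
PV = $59,565.95

PV = PMT × (1-(1+r)^(-n))/r = $59,565.95


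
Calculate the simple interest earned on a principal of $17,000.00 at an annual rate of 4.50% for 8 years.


Simple interest formula: I = P × r × t
I = $17,000.00 × 0.045 × 8
I = $6,120.00

I = P × r × t = $6,120.00


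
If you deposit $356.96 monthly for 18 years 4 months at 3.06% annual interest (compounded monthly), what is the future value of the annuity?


Future value of an ordinary annuity: FV = PMT × ((1 + r)^n − 1) / r
Monthly rate r = 0.0306/12 = 0.00255, n = 220
FV = $356.96 × ((1 + 0.0306/12)^220 − 1) / (0.0306/12)
FV = $356.96 × 294.577709
FV = $105,152.46

FV = PMT × ((1+r)^n - 1)/r = $105,152.46


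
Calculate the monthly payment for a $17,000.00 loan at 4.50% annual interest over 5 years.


Loan payment formula: PMT = PV × r / (1 − (1 + r)^(−n))
Monthly rate r = 0.045/12 = 0.00375, n = 60 months
Denominator: 1 − (1 + 0.045/12)^(−60) = 0.201148
PMT = $17,000.00 × (0.045/12) / 0.201148
PMT = $316.93 per month

PMT = PV × r / (1-(1+r)^(-n)) = $316.93/month


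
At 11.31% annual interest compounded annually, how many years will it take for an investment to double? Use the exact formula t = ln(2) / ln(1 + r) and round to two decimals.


Doubling condition: (1 + r)^t = 2
Take ln of both sides: t × ln(1 + r) = ln(2)
t = ln(2) / ln(1 + r)
t = 0.693147 / 0.107149
t = 6.47

t = ln(2) / ln(1 + r) = 6.47 years


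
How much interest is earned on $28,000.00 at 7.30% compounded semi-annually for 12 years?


Compound interest earned = final amount − principal.
A = P(1 + r/n)^(nt) = $28,000.00 × (1 + 0.073/2)^(2 × 12) = $66,194.42
Interest = A − P = $66,194.42 − $28,000.00 = $38,194.42

Interest = A - P = $38,194.42


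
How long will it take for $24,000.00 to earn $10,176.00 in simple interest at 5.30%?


Rearrange the simple interest formula for t:
I = P × r × t  ⇒  t = I / (P × r)
t = $10,176.00 / ($24,000.00 × 0.053)
t = 8

t = I/(P×r) = 8 years


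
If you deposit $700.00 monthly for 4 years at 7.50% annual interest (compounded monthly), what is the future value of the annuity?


Future value of an ordinary annuity: FV = PMT × ((1 + r)^n − 1) / r
Monthly rate r = 0.075/12 = 0.00625, n = 48
FV = $700.00 × ((1 + 0.075/12)^48 − 1) / (0.075/12)
FV = $700.00 × 55.775864
FV = $39,043.10

FV = PMT × ((1+r)^n - 1)/r = $39,043.10


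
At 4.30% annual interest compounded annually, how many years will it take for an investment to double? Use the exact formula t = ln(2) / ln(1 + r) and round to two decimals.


Doubling condition: (1 + r)^t = 2
Take ln of both sides: t × ln(1 + r) = ln(2)
t = ln(2) / ln(1 + r)
t = 0.693147 / 0.042101
t = 16.46

t = ln(2) / ln(1 + r) = 16.46 years


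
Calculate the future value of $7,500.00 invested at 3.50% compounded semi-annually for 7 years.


Compound interest formula: A = P(1 + r/n)^(nt)
A = $7,500.00 × (1 + 0.035/2)^(2 × 7)
Growth factor: (1 + 0.035/2)^14 = 1.274917
A = $7,500.00 × 1.274917
A = $9,561.88

A = P(1 + r/n)^(nt) = $9,561.88


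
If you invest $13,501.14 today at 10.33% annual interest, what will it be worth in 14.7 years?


Future value formula: FV = PV × (1 + r)^t
FV = $13,501.14 × (1 + 0.1033)^14.7
FV = $13,501.14 × 4.242249
FV = $57,275.20

FV = PV × (1 + r)^t = $57,275.20


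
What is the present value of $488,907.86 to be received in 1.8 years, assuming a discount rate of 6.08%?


Present value formula: PV = FV / (1 + r)^t
PV = $488,907.86 / (1 + 0.0608)^1.8
PV = $488,907.86 / 1.11209098
PV = $439,629.37

PV = FV / (1 + r)^t = $439,629.37


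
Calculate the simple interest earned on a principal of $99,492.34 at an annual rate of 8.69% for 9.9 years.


Simple interest formula: I = P × r × t
I = $99,492.34 × 0.0869 × 9.9
I = $85,594.26

I = P × r × t = $85,594.26


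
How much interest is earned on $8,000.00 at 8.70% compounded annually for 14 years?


Compound interest earned = final amount − principal.
A = P(1 + r/n)^(nt) = $8,000.00 × (1 + 0.087/1)^(1 × 14) = $25,721.93
Interest = A − P = $25,721.93 − $8,000.00 = $17,721.93

Interest = A - P = $17,721.93


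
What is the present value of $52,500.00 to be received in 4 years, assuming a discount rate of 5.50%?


Present value formula: PV = FV / (1 + r)^t
PV = $52,500.00 / (1 + 0.055)^4
PV = $52,500.00 / 1.2388247
PV = $42,378.88

PV = FV / (1 + r)^t = $42,378.88


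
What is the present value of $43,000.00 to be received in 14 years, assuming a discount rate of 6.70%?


Present value formula: PV = FV / (1 + r)^t
PV = $43,000.00 / (1 + 0.067)^14
PV = $43,000.00 / 2.479145
PV = $17,344.69

PV = FV / (1 + r)^t = $17,344.69


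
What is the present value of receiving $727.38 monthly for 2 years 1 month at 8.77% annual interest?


Present value of an ordinary annuity: PV = PMT × (1 − (1 + r)^(−n)) / r
Monthly rate r = 0.0877/12 ≈ 0.00730833, n = 25
PV = $727.38 × (1 − (1 + 0.0877/12)^(−25)) / (0.0877/12)
PV = $727.38 × 22.773355
PV = $16,564.88

PV = PMT × (1-(1+r)^(-n))/r = $16,564.88


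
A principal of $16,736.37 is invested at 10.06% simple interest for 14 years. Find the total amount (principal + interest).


Total amount formula: A = P(1 + rt) = P + P·r·t
Interest: I = P × r × t = $16,736.37 × 0.1006 × 14 = $23,571.50
A = P + I = $16,736.37 + $23,571.50 = $40,307.87

A = P + I = P(1 + rt) = $40,307.87


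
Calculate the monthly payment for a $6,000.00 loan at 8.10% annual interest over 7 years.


Loan payment formula: PMT = PV × r / (1 − (1 + r)^(−n))
Monthly rate r = 0.081/12 = 0.00675, n = 84 months
Denominator: 1 − (1 + 0.081/12)^(−84) = 0.431694
PMT = $6,000.00 × (0.081/12) / 0.431694
PMT = $93.82 per month

PMT = PV × r / (1-(1+r)^(-n)) = $93.82/month


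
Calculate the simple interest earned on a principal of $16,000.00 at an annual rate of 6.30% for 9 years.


Simple interest formula: I = P × r × t
I = $16,000.00 × 0.063 × 9
I = $9,072.00

I = P × r × t = $9,072.00


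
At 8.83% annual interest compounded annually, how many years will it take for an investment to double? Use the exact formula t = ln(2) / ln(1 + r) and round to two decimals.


Doubling condition: (1 + r)^t = 2
Take ln of both sides: t × ln(1 + r) = ln(2)
t = ln(2) / ln(1 + r)
t = 0.693147 / 0.084617
t = 8.19

t = ln(2) / ln(1 + r) = 8.19 years


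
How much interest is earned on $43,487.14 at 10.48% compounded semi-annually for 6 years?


Compound interest earned = final amount − principal.
A = P(1 + r/n)^(nt) = $43,487.14 × (1 + 0.1048/2)^(2 × 6) = $80,265.87
Interest = A − P = $80,265.87 − $43,487.14 = $36,778.73

Interest = A - P = $36,778.73


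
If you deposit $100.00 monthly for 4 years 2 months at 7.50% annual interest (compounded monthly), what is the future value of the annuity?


Future value of an ordinary annuity: FV = PMT × ((1 + r)^n − 1) / r
Monthly rate r = 0.075/12 = 0.00625, n = 50
FV = $100.00 × ((1 + 0.075/12)^50 − 1) / (0.075/12)
FV = $100.00 × 58.481491
FV = $5,848.15

FV = PMT × ((1+r)^n - 1)/r = $5,848.15


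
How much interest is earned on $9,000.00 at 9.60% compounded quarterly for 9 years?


Compound interest earned = final amount − principal.
A = P(1 + r/n)^(nt) = $9,000.00 × (1 + 0.096/4)^(4 × 9) = $21,136.88
Interest = A − P = $21,136.88 − $9,000.00 = $12,136.88

Interest = A - P = $12,136.88


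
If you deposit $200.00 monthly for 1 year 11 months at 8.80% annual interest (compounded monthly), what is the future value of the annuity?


Future value of an ordinary annuity: FV = PMT × ((1 + r)^n − 1) / r
Monthly rate r = 0.088/12 ≈ 0.00733333, n = 23
FV = $200.00 × ((1 + 0.088/12)^23 − 1) / (0.088/12)
FV = $200.00 × 24.954165
FV = $4,990.83

FV = PMT × ((1+r)^n - 1)/r = $4,990.83


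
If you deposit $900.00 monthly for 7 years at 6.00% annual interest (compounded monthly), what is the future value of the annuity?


Future value of an ordinary annuity: FV = PMT × ((1 + r)^n − 1) / r
Monthly rate r = 0.06/12 = 0.005, n = 84
FV = $900.00 × ((1 + 0.06/12)^84 − 1) / (0.06/12)
FV = $900.00 × 104.073927
FV = $93,666.53

FV = PMT × ((1+r)^n - 1)/r = $93,666.53


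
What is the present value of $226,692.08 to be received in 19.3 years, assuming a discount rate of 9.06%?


Present value formula: PV = FV / (1 + r)^t
PV = $226,692.08 / (1 + 0.0906)^19.3
PV = $226,692.08 / 5.332662
PV = $42,510.12

PV = FV / (1 + r)^t = $42,510.12


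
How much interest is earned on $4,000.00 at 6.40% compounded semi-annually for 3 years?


Compound interest earned = final amount − principal.
A = P(1 + r/n)^(nt) = $4,000.00 × (1 + 0.064/2)^(2 × 3) = $4,832.13
Interest = A − P = $4,832.13 − $4,000.00 = $832.13

Interest = A - P = $832.13


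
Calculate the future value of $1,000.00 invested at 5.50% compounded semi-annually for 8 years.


Compound interest formula: A = P(1 + r/n)^(nt)
A = $1,000.00 × (1 + 0.055/2)^(2 × 8)
Growth factor: (1 + 0.055/2)^16 = 1.543509
A = $1,000.00 × 1.543509
A = $1,543.51

A = P(1 + r/n)^(nt) = $1,543.51


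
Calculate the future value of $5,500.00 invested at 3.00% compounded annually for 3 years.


Compound interest formula: A = P(1 + r/n)^(nt)
A = $5,500.00 × (1 + 0.03/1)^(1 × 3)
Growth factor: (1 + 0.03/1)^3 = 1.092727
A = $5,500.00 × 1.092727
A = $6,010.00

A = P(1 + r/n)^(nt) = $6,010.00


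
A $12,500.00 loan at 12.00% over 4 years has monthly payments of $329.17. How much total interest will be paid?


Total paid over the life of the loan = PMT × n.
Total paid = $329.17 × 48 = $15,800.16
Total interest = total paid − principal = $15,800.16 − $12,500.00 = $3,300.16

Total interest = (PMT × n) - PV = $3,300.16


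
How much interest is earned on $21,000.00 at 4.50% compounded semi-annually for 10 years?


Compound interest earned = final amount − principal.
A = P(1 + r/n)^(nt) = $21,000.00 × (1 + 0.045/2)^(2 × 10) = $32,770.69
Interest = A − P = $32,770.69 − $21,000.00 = $11,770.69

Interest = A - P = $11,770.69


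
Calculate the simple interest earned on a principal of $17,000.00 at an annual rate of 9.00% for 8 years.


Simple interest formula: I = P × r × t
I = $17,000.00 × 0.09 × 8
I = $12,240.00

I = P × r × t = $12,240.00


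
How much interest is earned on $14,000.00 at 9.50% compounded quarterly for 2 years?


Compound interest earned = final amount − principal.
A = P(1 + r/n)^(nt) = $14,000.00 × (1 + 0.095/4)^(4 × 2) = $16,891.93
Interest = A − P = $16,891.93 − $14,000.00 = $2,891.93

Interest = A - P = $2,891.93


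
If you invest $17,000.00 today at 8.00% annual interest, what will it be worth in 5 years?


Future value formula: FV = PV × (1 + r)^t
FV = $17,000.00 × (1 + 0.08)^5
FV = $17,000.00 × 1.469328
FV = $24,978.58

FV = PV × (1 + r)^t = $24,978.58


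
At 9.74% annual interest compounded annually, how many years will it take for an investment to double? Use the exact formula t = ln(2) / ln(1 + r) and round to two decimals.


Doubling condition: (1 + r)^t = 2
Take ln of both sides: t × ln(1 + r) = ln(2)
t = ln(2) / ln(1 + r)
t = 0.693147 / 0.092944
t = 7.46

t = ln(2) / ln(1 + r) = 7.46 years


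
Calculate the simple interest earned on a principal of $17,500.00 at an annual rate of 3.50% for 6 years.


Simple interest formula: I = P × r × t
I = $17,500.00 × 0.035 × 6
I = $3,675.00

I = P × r × t = $3,675.00


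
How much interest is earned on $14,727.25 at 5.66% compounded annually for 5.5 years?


Compound interest earned = final amount − principal.
A = P(1 + r/n)^(nt) = $14,727.25 × (1 + 0.0566/1)^(1 × 5.5) = $19,935.63
Interest = A − P = $19,935.63 − $14,727.25 = $5,208.38

Interest = A - P = $5,208.38


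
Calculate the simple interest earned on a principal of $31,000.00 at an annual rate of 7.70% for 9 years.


Simple interest formula: I = P × r × t
I = $31,000.00 × 0.077 × 9
I = $21,483.00

I = P × r × t = $21,483.00


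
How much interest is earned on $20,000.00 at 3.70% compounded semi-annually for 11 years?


Compound interest earned = final amount − principal.
A = P(1 + r/n)^(nt) = $20,000.00 × (1 + 0.037/2)^(2 × 11) = $29,934.55
Interest = A − P = $29,934.55 − $20,000.00 = $9,934.55

Interest = A - P = $9,934.55


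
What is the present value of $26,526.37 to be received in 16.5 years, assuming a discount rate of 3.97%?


Present value formula: PV = FV / (1 + r)^t
PV = $26,526.37 / (1 + 0.0397)^16.5
PV = $26,526.37 / 1.901003
PV = $13,953.88

PV = FV / (1 + r)^t = $13,953.88


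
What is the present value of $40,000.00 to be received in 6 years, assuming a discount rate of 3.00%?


Present value formula: PV = FV / (1 + r)^t
PV = $40,000.00 / (1 + 0.03)^6
PV = $40,000.00 / 1.1940523
PV = $33,499.37

PV = FV / (1 + r)^t = $33,499.37


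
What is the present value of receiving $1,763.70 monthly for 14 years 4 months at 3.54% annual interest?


Present value of an ordinary annuity: PV = PMT × (1 − (1 + r)^(−n)) / r
Monthly rate r = 0.0354/12 = 0.00295, n = 172
PV = $1,763.70 × (1 − (1 + 0.0354/12)^(−172)) / (0.0354/12)
PV = $1,763.70 × 134.742789
PV = $237,645.86

PV = PMT × (1-(1+r)^(-n))/r = $237,645.86


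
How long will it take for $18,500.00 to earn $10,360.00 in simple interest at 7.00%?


Rearrange the simple interest formula for t:
I = P × r × t  ⇒  t = I / (P × r)
t = $10,360.00 / ($18,500.00 × 0.07)
t = 8

t = I/(P×r) = 8 years


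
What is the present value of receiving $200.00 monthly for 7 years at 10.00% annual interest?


Present value of an ordinary annuity: PV = PMT × (1 − (1 + r)^(−n)) / r
Monthly rate r = 0.1/12 ≈ 0.00833333, n = 84
PV = $200.00 × (1 − (1 + 0.1/12)^(−84)) / (0.1/12)
PV = $200.00 × 60.236667
PV = $12,047.33

PV = PMT × (1-(1+r)^(-n))/r = $12,047.33


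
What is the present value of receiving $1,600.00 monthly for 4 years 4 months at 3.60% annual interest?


Present value of an ordinary annuity: PV = PMT × (1 − (1 + r)^(−n)) / r
Monthly rate r = 0.036/12 = 0.003, n = 52
PV = $1,600.00 × (1 − (1 + 0.036/12)^(−52)) / (0.036/12)
PV = $1,600.00 × 48.0803283
PV = $76,928.53

PV = PMT × (1-(1+r)^(-n))/r = $76,928.53


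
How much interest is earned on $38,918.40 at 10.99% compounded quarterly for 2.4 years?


Compound interest earned = final amount − principal.
A = P(1 + r/n)^(nt) = $38,918.40 × (1 + 0.1099/4)^(4 × 2.4) = $50,484.62
Interest = A − P = $50,484.62 − $38,918.40 = $11,566.22

Interest = A - P = $11,566.22


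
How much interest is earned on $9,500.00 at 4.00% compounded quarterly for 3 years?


Compound interest earned = final amount − principal.
A = P(1 + r/n)^(nt) = $9,500.00 × (1 + 0.04/4)^(4 × 3) = $10,704.84
Interest = A − P = $10,704.84 − $9,500.00 = $1,204.84

Interest = A - P = $1,204.84


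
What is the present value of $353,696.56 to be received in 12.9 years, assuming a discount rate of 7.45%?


Present value formula: PV = FV / (1 + r)^t
PV = $353,696.56 / (1 + 0.0745)^12.9
PV = $353,696.56 / 2.52675315
PV = $139,980.65

PV = FV / (1 + r)^t = $139,980.65


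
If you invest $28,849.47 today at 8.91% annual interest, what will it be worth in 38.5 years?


Future value formula: FV = PV × (1 + r)^t
FV = $28,849.47 × (1 + 0.0891)^38.5
FV = $28,849.47 × 26.7367543
FV = $771,341.19

FV = PV × (1 + r)^t = $771,341.19


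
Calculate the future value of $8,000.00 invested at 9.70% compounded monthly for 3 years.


Compound interest formula: A = P(1 + r/n)^(nt)
A = $8,000.00 × (1 + 0.097/12)^(12 × 3)
Growth factor: (1 + 0.097/12)^36 = 1.3362005
A = $8,000.00 × 1.3362005
A = $10,689.60

A = P(1 + r/n)^(nt) = $10,689.60


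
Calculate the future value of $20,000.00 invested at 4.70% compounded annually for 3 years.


Compound interest formula: A = P(1 + r/n)^(nt)
A = $20,000.00 × (1 + 0.047/1)^(1 × 3)
Growth factor: (1 + 0.047/1)^3 = 1.147731
A = $20,000.00 × 1.147731
A = $22,954.62

A = P(1 + r/n)^(nt) = $22,954.62


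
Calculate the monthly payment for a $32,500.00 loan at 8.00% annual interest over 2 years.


Loan payment formula: PMT = PV × r / (1 − (1 + r)^(−n))
Monthly rate r = 0.08/12 ≈ 0.00666667, n = 24 months
Denominator: 1 − (1 + 0.08/12)^(−24) = 0.1474036
PMT = $32,500.00 × (0.08/12) / 0.1474036
PMT = $1,469.89 per month

PMT = PV × r / (1-(1+r)^(-n)) = $1,469.89/month


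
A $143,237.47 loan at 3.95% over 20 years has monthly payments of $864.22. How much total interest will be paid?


Total paid over the life of the loan = PMT × n.
Total paid = $864.22 × 240 = $207,412.80
Total interest = total paid − principal = $207,412.80 − $143,237.47 = $64,175.33

Total interest = (PMT × n) - PV = $64,175.33


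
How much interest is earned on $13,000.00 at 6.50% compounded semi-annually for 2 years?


Compound interest earned = final amount − principal.
A = P(1 + r/n)^(nt) = $13,000.00 × (1 + 0.065/2)^(2 × 2) = $14,774.19
Interest = A − P = $14,774.19 − $13,000.00 = $1,774.19

Interest = A - P = $1,774.19


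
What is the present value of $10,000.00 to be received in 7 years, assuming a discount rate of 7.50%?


Present value formula: PV = FV / (1 + r)^t
PV = $10,000.00 / (1 + 0.075)^7
PV = $10,000.00 / 1.659049
PV = $6,027.55

PV = FV / (1 + r)^t = $6,027.55


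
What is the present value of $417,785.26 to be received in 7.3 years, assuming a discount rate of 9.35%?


Present value formula: PV = FV / (1 + r)^t
PV = $417,785.26 / (1 + 0.0935)^7.3
PV = $417,785.26 / 1.9203357
PV = $217,558.45

PV = FV / (1 + r)^t = $217,558.45


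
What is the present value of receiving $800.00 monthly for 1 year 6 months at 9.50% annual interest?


Present value of an ordinary annuity: PV = PMT × (1 − (1 + r)^(−n)) / r
Monthly rate r = 0.095/12 ≈ 0.00791667, n = 18
PV = $800.00 × (1 − (1 + 0.095/12)^(−18)) / (0.095/12)
PV = $800.00 × 16.714829
PV = $13,371.86

PV = PMT × (1-(1+r)^(-n))/r = $13,371.86


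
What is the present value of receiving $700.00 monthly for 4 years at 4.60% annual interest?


Present value of an ordinary annuity: PV = PMT × (1 − (1 + r)^(−n)) / r
Monthly rate r = 0.046/12 ≈ 0.00383333, n = 48
PV = $700.00 × (1 − (1 + 0.046/12)^(−48)) / (0.046/12)
PV = $700.00 × 43.766477
PV = $30,636.53

PV = PMT × (1-(1+r)^(-n))/r = $30,636.53


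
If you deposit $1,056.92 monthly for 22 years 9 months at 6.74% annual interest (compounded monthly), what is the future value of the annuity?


Future value of an ordinary annuity: FV = PMT × ((1 + r)^n − 1) / r
Monthly rate r = 0.0674/12 ≈ 0.00561667, n = 273
FV = $1,056.92 × ((1 + 0.0674/12)^273 − 1) / (0.0674/12)
FV = $1,056.92 × 643.413171
FV = $680,036.25

FV = PMT × ((1+r)^n - 1)/r = $680,036.25


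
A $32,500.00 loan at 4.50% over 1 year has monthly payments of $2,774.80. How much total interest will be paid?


Total paid over the life of the loan = PMT × n.
Total paid = $2,774.80 × 12 = $33,297.60
Total interest = total paid − principal = $33,297.60 − $32,500.00 = $797.60

Total interest = (PMT × n) - PV = $797.60


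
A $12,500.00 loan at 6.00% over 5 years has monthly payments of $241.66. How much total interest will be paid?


Total paid over the life of the loan = PMT × n.
Total paid = $241.66 × 60 = $14,499.60
Total interest = total paid − principal = $14,499.60 − $12,500.00 = $1,999.60

Total interest = (PMT × n) - PV = $1,999.60


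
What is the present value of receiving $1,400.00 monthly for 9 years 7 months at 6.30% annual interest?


Present value of an ordinary annuity: PV = PMT × (1 − (1 + r)^(−n)) / r
Monthly rate r = 0.063/12 = 0.00525, n = 115
PV = $1,400.00 × (1 − (1 + 0.063/12)^(−115)) / (0.063/12)
PV = $1,400.00 × 86.167308
PV = $120,634.23

PV = PMT × (1-(1+r)^(-n))/r = $120,634.23


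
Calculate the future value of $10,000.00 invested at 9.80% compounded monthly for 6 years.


Compound interest formula: A = P(1 + r/n)^(nt)
A = $10,000.00 × (1 + 0.098/12)^(12 × 6)
Growth factor: (1 + 0.098/12)^72 = 1.796090
A = $10,000.00 × 1.796090
A = $17,960.90

A = P(1 + r/n)^(nt) = $17,960.90


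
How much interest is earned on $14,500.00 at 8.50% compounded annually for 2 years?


Compound interest earned = final amount − principal.
A = P(1 + r/n)^(nt) = $14,500.00 × (1 + 0.085/1)^(1 × 2) = $17,069.76
Interest = A − P = $17,069.76 − $14,500.00 = $2,569.76

Interest = A - P = $2,569.76


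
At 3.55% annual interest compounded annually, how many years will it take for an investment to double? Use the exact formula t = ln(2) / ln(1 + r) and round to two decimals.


Doubling condition: (1 + r)^t = 2
Take ln of both sides: t × ln(1 + r) = ln(2)
t = ln(2) / ln(1 + r)
t = 0.693147 / 0.034884
t = 19.87

t = ln(2) / ln(1 + r) = 19.87 years


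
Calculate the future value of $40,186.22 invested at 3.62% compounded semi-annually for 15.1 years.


Compound interest formula: A = P(1 + r/n)^(nt)
A = $40,186.22 × (1 + 0.0362/2)^(2 × 15.1)
Growth factor: (1 + 0.0362/2)^30.2 = 1.7189815
A = $40,186.22 × 1.7189815
A = $69,079.37

A = P(1 + r/n)^(nt) = $69,079.37


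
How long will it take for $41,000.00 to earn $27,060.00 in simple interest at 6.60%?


Rearrange the simple interest formula for t:
I = P × r × t  ⇒  t = I / (P × r)
t = $27,060.00 / ($41,000.00 × 0.066)
t = 10

t = I/(P×r) = 10 years


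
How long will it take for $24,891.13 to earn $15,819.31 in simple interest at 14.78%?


Rearrange the simple interest formula for t:
I = P × r × t  ⇒  t = I / (P × r)
t = $15,819.31 / ($24,891.13 × 0.1478)
t = 4.3

t = I/(P×r) = 4.3 years


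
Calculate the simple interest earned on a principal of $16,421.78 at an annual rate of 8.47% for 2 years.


Simple interest formula: I = P × r × t
I = $16,421.78 × 0.0847 × 2
I = $2,781.85

I = P × r × t = $2,781.85


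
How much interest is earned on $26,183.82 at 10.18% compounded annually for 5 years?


Compound interest earned = final amount − principal.
A = P(1 + r/n)^(nt) = $26,183.82 × (1 + 0.1018/1)^(1 × 5) = $42,515.46
Interest = A − P = $42,515.46 − $26,183.82 = $16,331.64

Interest = A - P = $16,331.64


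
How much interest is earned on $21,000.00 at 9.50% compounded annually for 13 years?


Compound interest earned = final amount − principal.
A = P(1 + r/n)^(nt) = $21,000.00 × (1 + 0.095/1)^(1 × 13) = $68,328.65
Interest = A − P = $68,328.65 − $21,000.00 = $47,328.65

Interest = A - P = $47,328.65


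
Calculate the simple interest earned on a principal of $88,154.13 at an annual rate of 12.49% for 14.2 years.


Simple interest formula: I = P × r × t
I = $88,154.13 × 0.1249 × 14.2
I = $156,348.40

I = P × r × t = $156,348.40


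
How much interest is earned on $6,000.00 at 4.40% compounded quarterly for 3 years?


Compound interest earned = final amount − principal.
A = P(1 + r/n)^(nt) = $6,000.00 × (1 + 0.044/4)^(4 × 3) = $6,841.72
Interest = A − P = $6,841.72 − $6,000.00 = $841.72

Interest = A - P = $841.72


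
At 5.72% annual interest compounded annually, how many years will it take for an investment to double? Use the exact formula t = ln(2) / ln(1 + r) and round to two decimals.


Doubling condition: (1 + r)^t = 2
Take ln of both sides: t × ln(1 + r) = ln(2)
t = ln(2) / ln(1 + r)
t = 0.693147 / 0.055624
t = 12.46

t = ln(2) / ln(1 + r) = 12.46 years


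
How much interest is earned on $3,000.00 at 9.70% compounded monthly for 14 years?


Compound interest earned = final amount − principal.
A = P(1 + r/n)^(nt) = $3,000.00 × (1 + 0.097/12)^(12 × 14) = $11,601.72
Interest = A − P = $11,601.72 − $3,000.00 = $8,601.72

Interest = A - P = $8,601.72


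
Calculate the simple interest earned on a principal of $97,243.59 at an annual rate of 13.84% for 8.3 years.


Simple interest formula: I = P × r × t
I = $97,243.59 × 0.1384 × 8.3
I = $111,705.66

I = P × r × t = $111,705.66


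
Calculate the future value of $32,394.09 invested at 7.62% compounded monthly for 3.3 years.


Compound interest formula: A = P(1 + r/n)^(nt)
A = $32,394.09 × (1 + 0.0762/12)^(12 × 3.3)
Growth factor: (1 + 0.0762/12)^39.6 = 1.2848795
A = $32,394.09 × 1.2848795
A = $41,622.50

A = P(1 + r/n)^(nt) = $41,622.50


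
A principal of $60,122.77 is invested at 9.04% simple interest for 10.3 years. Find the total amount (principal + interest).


Total amount formula: A = P(1 + rt) = P + P·r·t
Interest: I = P × r × t = $60,122.77 × 0.0904 × 10.3 = $55,981.51
A = P + I = $60,122.77 + $55,981.51 = $116,104.28

A = P + I = P(1 + rt) = $116,104.28


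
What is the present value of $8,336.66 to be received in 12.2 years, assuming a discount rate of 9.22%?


Present value formula: PV = FV / (1 + r)^t
PV = $8,336.66 / (1 + 0.0922)^12.2
PV = $8,336.66 / 2.932827
PV = $2,842.53

PV = FV / (1 + r)^t = $2,842.53


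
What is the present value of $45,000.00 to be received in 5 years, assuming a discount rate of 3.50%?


Present value formula: PV = FV / (1 + r)^t
PV = $45,000.00 / (1 + 0.035)^5
PV = $45,000.00 / 1.1876863
PV = $37,888.79

PV = FV / (1 + r)^t = $37,888.79


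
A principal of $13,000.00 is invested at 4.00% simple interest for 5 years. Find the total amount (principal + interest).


Total amount formula: A = P(1 + rt) = P + P·r·t
Interest: I = P × r × t = $13,000.00 × 0.04 × 5 = $2,600.00
A = P + I = $13,000.00 + $2,600.00 = $15,600.00

A = P + I = P(1 + rt) = $15,600.00


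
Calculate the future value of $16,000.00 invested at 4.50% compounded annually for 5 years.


Compound interest formula: A = P(1 + r/n)^(nt)
A = $16,000.00 × (1 + 0.045/1)^(1 × 5)
Growth factor: (1 + 0.045/1)^5 = 1.246182
A = $16,000.00 × 1.246182
A = $19,938.91

A = P(1 + r/n)^(nt) = $19,938.91


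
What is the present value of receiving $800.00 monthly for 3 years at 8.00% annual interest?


Present value of an ordinary annuity: PV = PMT × (1 − (1 + r)^(−n)) / r
Monthly rate r = 0.08/12 ≈ 0.00666667, n = 36
PV = $800.00 × (1 − (1 + 0.08/12)^(−36)) / (0.08/12)
PV = $800.00 × 31.911806
PV = $25,529.44

PV = PMT × (1-(1+r)^(-n))/r = $25,529.44


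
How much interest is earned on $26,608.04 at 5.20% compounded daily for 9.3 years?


Compound interest earned = final amount − principal.
A = P(1 + r/n)^(nt) = $26,608.04 × (1 + 0.052/365)^(365 × 9.3) = $43,154.17
Interest = A − P = $43,154.17 − $26,608.04 = $16,546.13

Interest = A - P = $16,546.13


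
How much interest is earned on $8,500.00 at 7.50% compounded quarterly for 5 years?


Compound interest earned = final amount − principal.
A = P(1 + r/n)^(nt) = $8,500.00 × (1 + 0.075/4)^(4 × 5) = $12,324.56
Interest = A − P = $12,324.56 − $8,500.00 = $3,824.56

Interest = A - P = $3,824.56


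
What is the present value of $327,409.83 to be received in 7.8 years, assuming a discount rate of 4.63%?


Present value formula: PV = FV / (1 + r)^t
PV = $327,409.83 / (1 + 0.0463)^7.8
PV = $327,409.83 / 1.4233725
PV = $230,024.00

PV = FV / (1 + r)^t = $230,024.00


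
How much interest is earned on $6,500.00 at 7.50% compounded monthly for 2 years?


Compound interest earned = final amount − principal.
A = P(1 + r/n)^(nt) = $6,500.00 × (1 + 0.075/12)^(12 × 2) = $7,548.40
Interest = A − P = $7,548.40 − $6,500.00 = $1,048.40

Interest = A - P = $1,048.40


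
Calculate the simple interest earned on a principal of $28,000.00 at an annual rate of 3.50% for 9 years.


Simple interest formula: I = P × r × t
I = $28,000.00 × 0.035 × 9
I = $8,820.00

I = P × r × t = $8,820.00


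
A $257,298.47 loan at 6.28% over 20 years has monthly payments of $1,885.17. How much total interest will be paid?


Total paid over the life of the loan = PMT × n.
Total paid = $1,885.17 × 240 = $452,440.80
Total interest = total paid − principal = $452,440.80 − $257,298.47 = $195,142.33

Total interest = (PMT × n) - PV = $195,142.33


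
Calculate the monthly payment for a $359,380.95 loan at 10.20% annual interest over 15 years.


Loan payment formula: PMT = PV × r / (1 − (1 + r)^(−n))
Monthly rate r = 0.102/12 = 0.0085, n = 180 months
Denominator: 1 − (1 + 0.102/12)^(−180) = 0.7820597
PMT = $359,380.95 × (0.102/12) / 0.7820597
PMT = $3,906.02 per month

PMT = PV × r / (1-(1+r)^(-n)) = $3,906.02/month


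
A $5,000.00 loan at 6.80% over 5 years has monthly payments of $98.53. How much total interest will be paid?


Total paid over the life of the loan = PMT × n.
Total paid = $98.53 × 60 = $5,911.80
Total interest = total paid − principal = $5,911.80 − $5,000.00 = $911.80

Total interest = (PMT × n) - PV = $911.80


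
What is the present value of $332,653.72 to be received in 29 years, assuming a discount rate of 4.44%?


Present value formula: PV = FV / (1 + r)^t
PV = $332,653.72 / (1 + 0.0444)^29
PV = $332,653.72 / 3.5248369
PV = $94,374.22

PV = FV / (1 + r)^t = $94,374.22


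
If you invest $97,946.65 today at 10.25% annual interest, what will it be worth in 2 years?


Future value formula: FV = PV × (1 + r)^t
FV = $97,946.65 × (1 + 0.1025)^2
FV = $97,946.65 × 1.2155063
FV = $119,054.77

FV = PV × (1 + r)^t = $119,054.77


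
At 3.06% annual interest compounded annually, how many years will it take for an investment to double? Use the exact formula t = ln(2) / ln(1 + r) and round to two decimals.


Doubling condition: (1 + r)^t = 2
Take ln of both sides: t × ln(1 + r) = ln(2)
t = ln(2) / ln(1 + r)
t = 0.693147 / 0.030141
t = 23.00

t = ln(2) / ln(1 + r) = 23.00 years


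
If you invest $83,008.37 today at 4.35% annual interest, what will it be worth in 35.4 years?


Future value formula: FV = PV × (1 + r)^t
FV = $83,008.37 × (1 + 0.0435)^35.4
FV = $83,008.37 × 4.5147411
FV = $374,761.30

FV = PV × (1 + r)^t = $374,761.30


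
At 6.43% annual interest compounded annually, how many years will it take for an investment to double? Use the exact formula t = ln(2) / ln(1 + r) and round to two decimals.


Doubling condition: (1 + r)^t = 2
Take ln of both sides: t × ln(1 + r) = ln(2)
t = ln(2) / ln(1 + r)
t = 0.693147 / 0.062317
t = 11.12

t = ln(2) / ln(1 + r) = 11.12 years


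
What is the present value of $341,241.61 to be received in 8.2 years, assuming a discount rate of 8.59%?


Present value formula: PV = FV / (1 + r)^t
PV = $341,241.61 / (1 + 0.0859)^8.2
PV = $341,241.61 / 1.9655162
PV = $173,614.24

PV = FV / (1 + r)^t = $173,614.24


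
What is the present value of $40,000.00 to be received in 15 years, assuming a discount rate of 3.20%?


Present value formula: PV = FV / (1 + r)^t
PV = $40,000.00 / (1 + 0.032)^15
PV = $40,000.00 / 1.603967
PV = $24,938.17

PV = FV / (1 + r)^t = $24,938.17


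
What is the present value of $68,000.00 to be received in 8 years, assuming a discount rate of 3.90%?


Present value formula: PV = FV / (1 + r)^t
PV = $68,000.00 / (1 + 0.039)^8
PV = $68,000.00 / 1.358077
PV = $50,070.80

PV = FV / (1 + r)^t = $50,070.80


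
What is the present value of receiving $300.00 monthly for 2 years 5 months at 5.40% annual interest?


Present value of an ordinary annuity: PV = PMT × (1 − (1 + r)^(−n)) / r
Monthly rate r = 0.054/12 = 0.0045, n = 29
PV = $300.00 × (1 − (1 + 0.054/12)^(−29)) / (0.054/12)
PV = $300.00 × 27.130342
PV = $8,139.10

PV = PMT × (1-(1+r)^(-n))/r = $8,139.10


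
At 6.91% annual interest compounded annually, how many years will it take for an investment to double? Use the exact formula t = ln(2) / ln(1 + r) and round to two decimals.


Doubling condition: (1 + r)^t = 2
Take ln of both sides: t × ln(1 + r) = ln(2)
t = ln(2) / ln(1 + r)
t = 0.693147 / 0.066817
t = 10.37

t = ln(2) / ln(1 + r) = 10.37 years


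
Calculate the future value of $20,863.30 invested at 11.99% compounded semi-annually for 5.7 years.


Compound interest formula: A = P(1 + r/n)^(nt)
A = $20,863.30 × (1 + 0.1199/2)^(2 × 5.7)
Growth factor: (1 + 0.1199/2)^11.4 = 1.9420183
A = $20,863.30 × 1.9420183
A = $40,516.91

A = P(1 + r/n)^(nt) = $40,516.91


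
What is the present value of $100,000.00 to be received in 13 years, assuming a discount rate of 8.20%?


Present value formula: PV = FV / (1 + r)^t
PV = $100,000.00 / (1 + 0.082)^13
PV = $100,000.00 / 2.785829
PV = $35,895.96

PV = FV / (1 + r)^t = $35,895.96
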